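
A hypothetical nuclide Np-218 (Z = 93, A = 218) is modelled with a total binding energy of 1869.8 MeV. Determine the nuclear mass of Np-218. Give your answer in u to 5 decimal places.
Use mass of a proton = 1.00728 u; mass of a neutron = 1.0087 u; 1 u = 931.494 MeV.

217.75723 u

Mass defect = 1869.8 MeV / (931.494 MeV/u) = 2.0073130 u
Constituent mass = 93(1.00728) + 125(1.0087) = 219.76454 u
Nuclear mass = 219.76454 − 2.0073130 = 217.7572270 u ≈ 217.75723 u (to 5 decimal places)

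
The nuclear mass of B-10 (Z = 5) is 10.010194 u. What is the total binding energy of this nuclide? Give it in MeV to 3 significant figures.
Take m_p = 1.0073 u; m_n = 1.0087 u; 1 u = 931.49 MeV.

65.0 MeV

Z = 5, so N = A − Z = 10 − 5 = 5.
Σm = 5·m_p + 5·m_n = 5.0365 + 5.0435 = 10.0800 u
The mass defect is 10.0800 − 10.010194 = 0.069806 u.
E_B = 0.069806 × 931.49 = 65.0236 MeV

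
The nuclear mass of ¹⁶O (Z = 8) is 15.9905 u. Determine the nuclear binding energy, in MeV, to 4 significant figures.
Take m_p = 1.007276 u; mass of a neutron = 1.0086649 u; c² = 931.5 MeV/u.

127.6 MeV

The nucleus contains 8 protons and 16 − 8 = 8 neutrons.
Σm = 8·m_p + 8·m_n = 8.058208 + 8.0693192 = 16.1275272 u
The mass defect is 16.1275272 − 15.9905 = 0.1370272 u.
Binding energy = Δm·c² = 0.1370272 × 931.5 MeV/u = 127.641 MeV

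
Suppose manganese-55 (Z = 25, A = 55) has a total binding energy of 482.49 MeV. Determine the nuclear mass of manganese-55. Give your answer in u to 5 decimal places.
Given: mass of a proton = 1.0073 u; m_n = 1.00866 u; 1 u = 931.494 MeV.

Mass defect = 482.49 MeV / (931.494 MeV/u) = 0.5179744 u
Constituent mass = 25(1.0073) + 30(1.00866) = 55.44230 u
Nuclear mass = 55.44230 − 0.5179744 = 54.9243256 u ≈ 54.92433 u (to 5 decimal places)

54.92433 u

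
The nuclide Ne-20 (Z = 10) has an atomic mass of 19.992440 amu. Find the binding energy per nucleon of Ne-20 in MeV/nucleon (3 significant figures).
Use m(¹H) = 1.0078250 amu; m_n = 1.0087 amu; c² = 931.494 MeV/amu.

8.05 MeV/nucleon

With 10 protons and 10 neutrons (A = 20):
Mass of separated nucleons = 10(1.0078250) + 10(1.0087) = 10.0782500 + 10.0870 = 20.1652500 amu
Mass defect Δm = 20.1652500 − 19.992440 = 0.1728100 amu
Converting to energy: 0.1728100 amu × 931.494 MeV/amu = 160.971 MeV
Per nucleon: 160.971 / 20 = 8.049 MeV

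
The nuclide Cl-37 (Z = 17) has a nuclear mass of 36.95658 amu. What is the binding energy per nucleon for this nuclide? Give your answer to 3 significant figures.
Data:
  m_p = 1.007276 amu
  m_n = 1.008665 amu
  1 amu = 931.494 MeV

Σm = 17·m_p + 20·m_n = 17.123692 + 20.173300 = 37.296992 amu
The mass defect is 37.296992 − 36.95658 = 0.340412 amu.
E_B = 0.340412 × 931.494 = 317.092 MeV
Per nucleon: 317.092 / 37 = 8.570 MeV

8.57 MeV/nucleon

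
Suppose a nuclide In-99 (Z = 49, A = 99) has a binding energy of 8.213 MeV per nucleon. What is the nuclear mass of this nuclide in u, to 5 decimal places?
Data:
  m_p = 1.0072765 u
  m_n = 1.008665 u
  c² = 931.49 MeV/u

Total binding energy = 99 × 8.213 = 813.087 MeV
Mass defect = 813.087 MeV / (931.49 MeV/u) = 0.8728886 u
Constituent mass = 49(1.0072765) + 50(1.008665) = 99.7897985 u
Nuclear mass = 99.7897985 − 0.8728886 = 98.9169099 u ≈ 98.91691 u (to 5 decimal places)

98.91691 u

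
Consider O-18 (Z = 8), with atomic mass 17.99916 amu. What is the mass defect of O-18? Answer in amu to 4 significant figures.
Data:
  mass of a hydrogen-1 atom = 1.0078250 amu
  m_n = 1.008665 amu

Mass of separated nucleons = 8(1.0078250) + 10(1.008665) = 8.0626000 + 10.086650 = 18.1492500 amu
Δm = 18.1492500 − 17.99916 = 0.1500900 amu

0.1501 amu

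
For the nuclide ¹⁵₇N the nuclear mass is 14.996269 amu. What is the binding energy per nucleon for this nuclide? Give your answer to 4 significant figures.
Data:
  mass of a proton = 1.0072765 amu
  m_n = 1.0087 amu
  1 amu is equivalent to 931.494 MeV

With 7 protons and 8 neutrons (A = 15):
Total constituent mass: 7 × 1.0072765 + 8 × 1.0087 = 15.1205355 amu
Mass defect Δm = 15.1205355 − 14.996269 = 0.1242665 amu
E_B = 0.1242665 × 931.494 = 115.753 MeV
Per nucleon: 115.753 / 15 = 7.717 MeV

7.717 MeV/nucleon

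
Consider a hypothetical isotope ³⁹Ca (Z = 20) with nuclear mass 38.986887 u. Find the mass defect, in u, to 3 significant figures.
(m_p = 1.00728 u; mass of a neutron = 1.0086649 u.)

Σm = 20·m_p + 19·m_n = 20.14560 + 19.1646331 = 39.3102331 u
The mass defect is 39.3102331 − 38.986887 = 0.3233461 u.

0.323 u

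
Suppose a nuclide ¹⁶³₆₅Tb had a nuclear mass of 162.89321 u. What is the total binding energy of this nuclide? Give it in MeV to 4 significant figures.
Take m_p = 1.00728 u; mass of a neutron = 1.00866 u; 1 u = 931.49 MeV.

The nucleus contains 65 protons and 163 − 65 = 98 neutrons.
Total constituent mass: 65 × 1.00728 + 98 × 1.00866 = 164.32188 u
The mass defect is 164.32188 − 162.89321 = 1.42867 u.
E_B = 1.42867 × 931.49 = 1330.79 MeV

1331 MeV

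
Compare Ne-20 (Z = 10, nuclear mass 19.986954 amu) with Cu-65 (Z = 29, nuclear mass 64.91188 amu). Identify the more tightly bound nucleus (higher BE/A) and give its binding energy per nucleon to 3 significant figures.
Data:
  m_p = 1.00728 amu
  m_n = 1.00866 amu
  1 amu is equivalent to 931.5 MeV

Ne-20: Σm = 10(1.00728) + 10(1.00866) = 20.15940 amu; Δm = 0.172446 amu; E_B = 160.63 MeV; E_B/A = 8.032 MeV
Cu-65: Σm = 29(1.00728) + 36(1.00866) = 65.52288 amu; Δm = 0.61100 amu; E_B = 569.15 MeV; E_B/A = 8.756 MeV
Cu-65 has the higher binding energy per nucleon, so it is the more tightly bound nucleus.

Cu-65; 8.76 MeV/nucleon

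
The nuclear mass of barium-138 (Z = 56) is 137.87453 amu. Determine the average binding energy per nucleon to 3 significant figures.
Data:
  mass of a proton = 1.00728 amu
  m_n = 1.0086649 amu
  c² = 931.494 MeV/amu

Mass of separated nucleons = 56(1.00728) + 82(1.0086649) = 56.40768 + 82.7105218 = 139.1182018 amu
The mass defect is 139.1182018 − 137.87453 = 1.2436718 amu.
Binding energy = Δm·c² = 1.2436718 × 931.494 MeV/amu = 1158.47 MeV
Per nucleon: 1158.47 / 138 = 8.3947 MeV

8.39 MeV/nucleon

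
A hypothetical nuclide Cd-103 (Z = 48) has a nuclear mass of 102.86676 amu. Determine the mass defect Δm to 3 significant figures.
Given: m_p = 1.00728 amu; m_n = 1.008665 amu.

0.959 amu

Z = 48, so N = A − Z = 103 − 48 = 55.
Total constituent mass: 48 × 1.00728 + 55 × 1.008665 = 103.826015 amu
Mass defect Δm = 103.826015 − 102.86676 = 0.959255 amu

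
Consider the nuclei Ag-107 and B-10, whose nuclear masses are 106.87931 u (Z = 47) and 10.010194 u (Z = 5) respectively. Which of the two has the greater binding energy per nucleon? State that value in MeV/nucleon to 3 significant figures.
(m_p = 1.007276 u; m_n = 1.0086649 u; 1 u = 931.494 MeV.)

Ag-107: Σm = 47(1.007276) + 60(1.0086649) = 107.8618660 u; Δm = 0.9825560 u; E_B = 915.25 MeV; E_B/A = 8.554 MeV
B-10: Σm = 5(1.007276) + 5(1.0086649) = 10.0797045 u; Δm = 0.0695105 u; E_B = 64.749 MeV; E_B/A = 6.4749 MeV
Ag-107 has the higher binding energy per nucleon, so it is the more tightly bound nucleus.

Ag-107; 8.55 MeV/nucleon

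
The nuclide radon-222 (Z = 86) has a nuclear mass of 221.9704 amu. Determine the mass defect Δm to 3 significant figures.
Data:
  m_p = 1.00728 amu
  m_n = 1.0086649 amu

With 86 protons and 136 neutrons (A = 222):
Mass of separated nucleons = 86(1.00728) + 136(1.0086649) = 86.62608 + 137.1784264 = 223.8045064 amu
Δm = 223.8045064 − 221.9704 = 1.8341064 amu

1.83 amu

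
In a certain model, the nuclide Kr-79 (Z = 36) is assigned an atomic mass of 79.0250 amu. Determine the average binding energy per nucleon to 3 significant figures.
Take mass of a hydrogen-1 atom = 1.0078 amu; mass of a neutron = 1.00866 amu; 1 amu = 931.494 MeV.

The nucleus contains 36 protons and 79 − 36 = 43 neutrons.
Mass of separated nucleons = 36(1.0078) + 43(1.00866) = 36.2808 + 43.37238 = 79.65318 amu
The mass defect is 79.65318 − 79.0250 = 0.62818 amu.
Binding energy = Δm·c² = 0.62818 × 931.494 MeV/amu = 585.146 MeV
Per nucleon: 585.146 / 79 = 7.407 MeV

7.41 MeV/nucleon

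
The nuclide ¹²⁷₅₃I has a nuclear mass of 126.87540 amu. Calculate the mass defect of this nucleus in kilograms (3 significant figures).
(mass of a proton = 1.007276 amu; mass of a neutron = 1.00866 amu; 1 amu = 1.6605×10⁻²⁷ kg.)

The nucleus contains 53 protons and 127 − 53 = 74 neutrons.
Σm = 53·m_p + 74·m_n = 53.385628 + 74.64084 = 128.026468 amu
Δm = 128.026468 − 126.87540 = 1.151068 amu
In SI units: 1.151068 amu × 1.6605×10⁻²⁷ kg/amu = 1.9113e-27 kg

1.91e-27 kg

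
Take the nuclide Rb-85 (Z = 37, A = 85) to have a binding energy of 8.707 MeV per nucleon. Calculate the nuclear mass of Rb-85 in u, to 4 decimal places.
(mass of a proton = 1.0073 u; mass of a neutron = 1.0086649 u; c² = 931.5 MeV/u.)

Total binding energy = 85 × 8.707 = 740.095 MeV
Mass defect = 740.095 MeV / (931.5 MeV/u) = 0.794520 u
Constituent mass = 37(1.0073) + 48(1.0086649) = 85.6860152 u
Nuclear mass = 85.6860152 − 0.794520 = 84.8914952 u ≈ 84.8915 u (to 4 decimal places)

84.8915 u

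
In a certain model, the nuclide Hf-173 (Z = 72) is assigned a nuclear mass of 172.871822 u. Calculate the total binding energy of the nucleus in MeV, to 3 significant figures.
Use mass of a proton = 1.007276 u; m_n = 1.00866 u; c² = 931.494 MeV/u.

Σm = 72·m_p + 101·m_n = 72.523872 + 101.87466 = 174.398532 u
Mass defect Δm = 174.398532 − 172.871822 = 1.526710 u
Binding energy = Δm·c² = 1.526710 × 931.494 MeV/u = 1422.12 MeV

1420 MeV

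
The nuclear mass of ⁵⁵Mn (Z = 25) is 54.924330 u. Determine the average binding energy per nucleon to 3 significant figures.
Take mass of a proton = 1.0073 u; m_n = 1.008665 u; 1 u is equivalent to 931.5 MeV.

8.78 MeV/nucleon

Σm = 25·m_p + 30·m_n = 25.1825 + 30.259950 = 55.442450 u
Δm = 55.442450 − 54.924330 = 0.518120 u
Converting to energy: 0.518120 u × 931.5 MeV/u = 482.629 MeV
BE/A = 482.629 MeV / 55 = 8.775 MeV/nucleon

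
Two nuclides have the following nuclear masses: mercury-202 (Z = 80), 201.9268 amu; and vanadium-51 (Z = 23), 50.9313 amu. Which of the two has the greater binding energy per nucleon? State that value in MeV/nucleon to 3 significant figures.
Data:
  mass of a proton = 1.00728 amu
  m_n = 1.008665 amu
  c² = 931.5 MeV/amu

mercury-202: Σm = 80(1.00728) + 122(1.008665) = 203.639530 amu; Δm = 1.712730 amu; E_B = 1595.4 MeV; E_B/A = 7.898 MeV
vanadium-51: Σm = 23(1.00728) + 28(1.008665) = 51.410060 amu; Δm = 0.478760 amu; E_B = 445.96 MeV; E_B/A = 8.744 MeV
vanadium-51 has the higher binding energy per nucleon, so it is the more tightly bound nucleus.

vanadium-51; 8.74 MeV/nucleon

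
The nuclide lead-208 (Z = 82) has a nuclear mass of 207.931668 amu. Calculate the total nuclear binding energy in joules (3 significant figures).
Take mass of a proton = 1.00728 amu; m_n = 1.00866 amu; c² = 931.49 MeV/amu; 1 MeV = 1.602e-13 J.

2.62e-10 J

Z = 82, so N = A − Z = 208 − 82 = 126.
Mass of separated nucleons = 82(1.00728) + 126(1.00866) = 82.59696 + 127.09116 = 209.68812 amu
The mass defect is 209.68812 − 207.931668 = 1.756452 amu.
E_B = 1.756452 × 931.49 = 1636.12 MeV
In joules: 1636.12 MeV × 1.602e-13 J/MeV = 2.6211e-10 J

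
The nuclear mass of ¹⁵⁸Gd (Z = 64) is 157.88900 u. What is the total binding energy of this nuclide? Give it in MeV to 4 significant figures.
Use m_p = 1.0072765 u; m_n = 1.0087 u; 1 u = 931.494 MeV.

Total constituent mass: 64 × 1.0072765 + 94 × 1.0087 = 159.2834960 u
The mass defect is 159.2834960 − 157.88900 = 1.3944960 u.
Converting to energy: 1.3944960 u × 931.494 MeV/u = 1298.96 MeV

1299 MeV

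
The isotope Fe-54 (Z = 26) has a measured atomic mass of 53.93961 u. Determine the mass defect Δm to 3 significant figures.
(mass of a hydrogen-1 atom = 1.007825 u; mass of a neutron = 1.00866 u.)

0.506 u

The nucleus contains 26 protons and 54 − 26 = 28 neutrons.
Total constituent mass: 26 × 1.007825 + 28 × 1.00866 = 54.445930 u
The mass defect is 54.445930 − 53.93961 = 0.506320 u.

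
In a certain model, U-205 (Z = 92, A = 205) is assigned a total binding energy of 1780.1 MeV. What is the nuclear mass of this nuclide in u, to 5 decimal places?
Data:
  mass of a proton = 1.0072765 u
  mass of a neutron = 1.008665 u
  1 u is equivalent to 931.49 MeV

Mass defect = 1780.1 MeV / (931.49 MeV/u) = 1.9110243 u
Constituent mass = 92(1.0072765) + 113(1.008665) = 206.6485830 u
Nuclear mass = 206.6485830 − 1.9110243 = 204.7375587 u ≈ 204.73756 u (to 5 decimal places)

204.73756 u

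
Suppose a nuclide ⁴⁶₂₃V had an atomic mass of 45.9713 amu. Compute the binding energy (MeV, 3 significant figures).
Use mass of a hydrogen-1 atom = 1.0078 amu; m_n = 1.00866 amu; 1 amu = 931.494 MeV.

Mass of separated nucleons = 23(1.0078) + 23(1.00866) = 23.1794 + 23.19918 = 46.37858 amu
Δm = 46.37858 − 45.9713 = 0.40728 amu
Binding energy = Δm·c² = 0.40728 × 931.494 MeV/amu = 379.379 MeV

379 MeV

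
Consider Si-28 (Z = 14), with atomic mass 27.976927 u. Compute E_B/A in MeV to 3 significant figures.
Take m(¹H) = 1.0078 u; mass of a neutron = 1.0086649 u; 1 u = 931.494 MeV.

Σm = 14·m(¹H) + 14·m_n = 14.1092 + 14.1213086 = 28.2305086 u
The mass defect is 28.2305086 − 27.976927 = 0.2535816 u.
Converting to energy: 0.2535816 u × 931.494 MeV/u = 236.210 MeV
Per nucleon: 236.210 / 28 = 8.436 MeV

8.44 MeV/nucleon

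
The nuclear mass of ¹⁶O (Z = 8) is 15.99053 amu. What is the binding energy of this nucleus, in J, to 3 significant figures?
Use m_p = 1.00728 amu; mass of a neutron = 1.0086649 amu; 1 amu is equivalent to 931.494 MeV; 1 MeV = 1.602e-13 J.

2.04e-11 J

With 8 protons and 8 neutrons (A = 16):
Σm = 8·m_p + 8·m_n = 8.05824 + 8.0693192 = 16.1275592 amu
The mass defect is 16.1275592 − 15.99053 = 0.1370292 amu.
Converting to energy: 0.1370292 amu × 931.494 MeV/amu = 127.642 MeV
In joules: 127.642 MeV × 1.602e-13 J/MeV = 2.0448e-11 J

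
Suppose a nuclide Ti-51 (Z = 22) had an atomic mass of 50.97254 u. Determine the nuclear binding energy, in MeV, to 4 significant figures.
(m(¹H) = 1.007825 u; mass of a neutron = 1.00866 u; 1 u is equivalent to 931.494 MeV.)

419.9 MeV

Z = 22, so N = A − Z = 51 − 22 = 29.
Mass of separated nucleons = 22(1.007825) + 29(1.00866) = 22.172150 + 29.25114 = 51.423290 u
Δm = 51.423290 − 50.97254 = 0.450750 u
E_B = 0.450750 × 931.494 = 419.871 MeV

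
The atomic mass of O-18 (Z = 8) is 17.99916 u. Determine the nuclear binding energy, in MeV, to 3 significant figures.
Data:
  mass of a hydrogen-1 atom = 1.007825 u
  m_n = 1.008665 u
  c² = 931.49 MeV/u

Z = 8, so N = A − Z = 18 − 8 = 10.
Mass of separated nucleons = 8(1.007825) + 10(1.008665) = 8.062600 + 10.086650 = 18.149250 u
Δm = 18.149250 − 17.99916 = 0.150090 u
E_B = 0.150090 × 931.49 = 139.807 MeV

140 MeV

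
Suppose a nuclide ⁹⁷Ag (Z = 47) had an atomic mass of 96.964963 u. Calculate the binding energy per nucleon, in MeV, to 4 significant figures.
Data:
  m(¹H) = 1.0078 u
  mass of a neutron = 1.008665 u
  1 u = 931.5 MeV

8.017 MeV/nucleon

Total constituent mass: 47 × 1.0078 + 50 × 1.008665 = 97.799850 u
Δm = 97.799850 − 96.964963 = 0.834887 u
Binding energy = Δm·c² = 0.834887 × 931.5 MeV/u = 777.697 MeV
BE/A = 777.697 MeV / 97 = 8.017 MeV/nucleon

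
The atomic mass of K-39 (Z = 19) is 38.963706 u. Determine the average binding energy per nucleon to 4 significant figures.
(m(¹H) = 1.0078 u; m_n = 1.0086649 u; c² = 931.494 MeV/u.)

8.546 MeV/nucleon

Z = 19, so N = A − Z = 39 − 19 = 20.
Σm = 19·m(¹H) + 20·m_n = 19.1482 + 20.1732980 = 39.3214980 u
Mass defect Δm = 39.3214980 − 38.963706 = 0.3577920 u
Converting to energy: 0.3577920 u × 931.494 MeV/u = 333.281 MeV
Dividing by A = 39 gives 8.546 MeV per nucleon.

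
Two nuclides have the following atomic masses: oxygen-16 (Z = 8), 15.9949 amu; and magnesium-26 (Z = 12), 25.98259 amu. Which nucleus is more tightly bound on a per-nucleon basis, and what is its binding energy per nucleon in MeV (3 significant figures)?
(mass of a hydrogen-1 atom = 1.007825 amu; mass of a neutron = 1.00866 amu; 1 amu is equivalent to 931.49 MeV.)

magnesium-26; 8.33 MeV/nucleon

oxygen-16: Σm = 8(1.007825) + 8(1.00866) = 16.131880 amu; Δm = 0.136980 amu; E_B = 127.5955 MeV; E_B/A = 7.9747 MeV
magnesium-26: Σm = 12(1.007825) + 14(1.00866) = 26.215140 amu; Δm = 0.232550 amu; E_B = 216.618 MeV; E_B/A = 8.331 MeV
magnesium-26 has the higher binding energy per nucleon, so it is the more tightly bound nucleus.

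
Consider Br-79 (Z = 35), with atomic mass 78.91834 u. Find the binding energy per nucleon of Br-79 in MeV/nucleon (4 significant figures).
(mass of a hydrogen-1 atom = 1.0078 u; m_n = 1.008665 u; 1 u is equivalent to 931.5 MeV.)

With 35 protons and 44 neutrons (A = 79):
Σm = 35·m(¹H) + 44·m_n = 35.2730 + 44.381260 = 79.654260 u
Mass defect Δm = 79.654260 − 78.91834 = 0.735920 u
Converting to energy: 0.735920 u × 931.5 MeV/u = 685.509 MeV
Per nucleon: 685.509 / 79 = 8.677 MeV

8.677 MeV/nucleon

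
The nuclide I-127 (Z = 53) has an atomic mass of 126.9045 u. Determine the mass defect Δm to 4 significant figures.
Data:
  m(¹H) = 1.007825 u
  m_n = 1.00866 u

1.151 u

The nucleus contains 53 protons and 127 − 53 = 74 neutrons.
Σm = 53·m(¹H) + 74·m_n = 53.414725 + 74.64084 = 128.055565 u
Mass defect Δm = 128.055565 − 126.9045 = 1.151065 u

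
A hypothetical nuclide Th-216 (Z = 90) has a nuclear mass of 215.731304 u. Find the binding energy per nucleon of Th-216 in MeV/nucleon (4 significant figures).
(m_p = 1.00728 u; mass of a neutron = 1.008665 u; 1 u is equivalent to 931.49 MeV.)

8.693 MeV/nucleon

Σm = 90·m_p + 126·m_n = 90.65520 + 127.091790 = 217.746990 u
Δm = 217.746990 − 215.731304 = 2.015686 u
Binding energy = Δm·c² = 2.015686 × 931.49 MeV/u = 1877.59 MeV
Per nucleon: 1877.59 / 216 = 8.693 MeV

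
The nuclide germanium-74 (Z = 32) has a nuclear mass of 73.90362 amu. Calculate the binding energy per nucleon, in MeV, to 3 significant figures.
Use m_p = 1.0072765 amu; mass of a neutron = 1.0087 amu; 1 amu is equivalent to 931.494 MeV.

The nucleus contains 32 protons and 74 − 32 = 42 neutrons.
Total constituent mass: 32 × 1.0072765 + 42 × 1.0087 = 74.5982480 amu
Δm = 74.5982480 − 73.90362 = 0.6946280 amu
Binding energy = Δm·c² = 0.6946280 × 931.494 MeV/amu = 647.042 MeV
BE/A = 647.042 MeV / 74 = 8.744 MeV/nucleon

8.74 MeV/nucleon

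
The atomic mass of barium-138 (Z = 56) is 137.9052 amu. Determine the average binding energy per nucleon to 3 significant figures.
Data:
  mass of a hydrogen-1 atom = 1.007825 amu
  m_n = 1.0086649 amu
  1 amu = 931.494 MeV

Mass of separated nucleons = 56(1.007825) + 82(1.0086649) = 56.438200 + 82.7105218 = 139.1487218 amu
Mass defect Δm = 139.1487218 − 137.9052 = 1.2435218 amu
E_B = 1.2435218 × 931.494 = 1158.33 MeV
Per nucleon: 1158.33 / 138 = 8.394 MeV

8.39 MeV/nucleon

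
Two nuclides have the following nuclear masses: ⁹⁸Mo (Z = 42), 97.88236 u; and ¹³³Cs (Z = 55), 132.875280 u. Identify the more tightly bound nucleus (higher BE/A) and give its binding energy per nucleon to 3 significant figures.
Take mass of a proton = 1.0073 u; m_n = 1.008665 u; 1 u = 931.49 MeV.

⁹⁸Mo; 8.64 MeV/nucleon

⁹⁸Mo: Σm = 42(1.0073) + 56(1.008665) = 98.791840 u; Δm = 0.909480 u; E_B = 847.17 MeV; E_B/A = 8.6446 MeV
¹³³Cs: Σm = 55(1.0073) + 78(1.008665) = 134.077370 u; Δm = 1.202090 u; E_B = 1119.7 MeV; E_B/A = 8.419 MeV
⁹⁸Mo has the higher binding energy per nucleon, so it is the more tightly bound nucleus.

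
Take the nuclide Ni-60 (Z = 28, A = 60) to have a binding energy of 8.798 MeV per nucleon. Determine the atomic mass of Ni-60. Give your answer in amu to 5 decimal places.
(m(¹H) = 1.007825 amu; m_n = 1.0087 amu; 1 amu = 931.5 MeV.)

Total binding energy = 60 × 8.798 = 527.880 MeV
Mass defect = 527.880 MeV / (931.5 MeV/amu) = 0.5666989 amu
Constituent mass = 28(1.007825) + 32(1.0087) = 60.497500 amu
Atomic mass = 60.497500 − 0.5666989 = 59.9308011 amu ≈ 59.93080 amu (to 5 decimal places)

59.93080 amu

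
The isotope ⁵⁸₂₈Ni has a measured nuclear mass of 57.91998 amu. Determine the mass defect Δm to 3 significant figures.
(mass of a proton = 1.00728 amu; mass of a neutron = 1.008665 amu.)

0.544 amu

With 28 protons and 30 neutrons (A = 58):
Σm = 28·m_p + 30·m_n = 28.20384 + 30.259950 = 58.463790 amu
The mass defect is 58.463790 − 57.91998 = 0.543810 amu.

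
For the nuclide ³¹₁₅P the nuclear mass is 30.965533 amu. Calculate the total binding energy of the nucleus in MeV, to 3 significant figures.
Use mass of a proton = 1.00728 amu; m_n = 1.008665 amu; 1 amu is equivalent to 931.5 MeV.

Z = 15, so N = A − Z = 31 − 15 = 16.
Mass of separated nucleons = 15(1.00728) + 16(1.008665) = 15.10920 + 16.138640 = 31.247840 amu
The mass defect is 31.247840 − 30.965533 = 0.282307 amu.
Converting to energy: 0.282307 amu × 931.5 MeV/amu = 262.969 MeV

263 MeV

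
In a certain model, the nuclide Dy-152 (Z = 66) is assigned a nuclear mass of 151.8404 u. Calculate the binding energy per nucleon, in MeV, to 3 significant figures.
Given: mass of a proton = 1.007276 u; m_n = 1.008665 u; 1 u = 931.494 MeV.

8.49 MeV/nucleon

The nucleus contains 66 protons and 152 − 66 = 86 neutrons.
Mass of separated nucleons = 66(1.007276) + 86(1.008665) = 66.480216 + 86.745190 = 153.225406 u
Δm = 153.225406 − 151.8404 = 1.385006 u
Converting to energy: 1.385006 u × 931.494 MeV/u = 1290.12 MeV
BE/A = 1290.12 MeV / 152 = 8.488 MeV/nucleon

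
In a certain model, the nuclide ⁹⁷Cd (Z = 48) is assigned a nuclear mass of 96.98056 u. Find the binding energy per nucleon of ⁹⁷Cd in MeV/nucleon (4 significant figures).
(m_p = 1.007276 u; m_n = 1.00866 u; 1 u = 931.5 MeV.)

7.616 MeV/nucleon

Z = 48, so N = A − Z = 97 − 48 = 49.
Mass of separated nucleons = 48(1.007276) + 49(1.00866) = 48.349248 + 49.42434 = 97.773588 u
Δm = 97.773588 − 96.98056 = 0.793028 u
Binding energy = Δm·c² = 0.793028 × 931.5 MeV/u = 738.706 MeV
Per nucleon: 738.706 / 97 = 7.616 MeV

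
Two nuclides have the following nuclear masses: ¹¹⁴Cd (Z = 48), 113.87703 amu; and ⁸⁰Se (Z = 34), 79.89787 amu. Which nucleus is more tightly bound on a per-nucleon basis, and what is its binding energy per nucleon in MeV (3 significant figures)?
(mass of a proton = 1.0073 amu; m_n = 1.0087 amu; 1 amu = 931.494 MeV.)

¹¹⁴Cd: Σm = 48(1.0073) + 66(1.0087) = 114.9246 amu; Δm = 1.04757 amu; E_B = 975.81 MeV; E_B/A = 8.560 MeV
⁸⁰Se: Σm = 34(1.0073) + 46(1.0087) = 80.6484 amu; Δm = 0.75053 amu; E_B = 699.11 MeV; E_B/A = 8.739 MeV
⁸⁰Se has the higher binding energy per nucleon, so it is the more tightly bound nucleus.

⁸⁰Se; 8.74 MeV/nucleon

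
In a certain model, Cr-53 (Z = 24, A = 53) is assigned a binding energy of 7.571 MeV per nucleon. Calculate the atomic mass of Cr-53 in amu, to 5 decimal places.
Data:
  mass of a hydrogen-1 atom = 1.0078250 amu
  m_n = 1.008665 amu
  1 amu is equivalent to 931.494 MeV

53.00831 amu

Total binding energy = 53 × 7.571 = 401.263 MeV
Mass defect = 401.263 MeV / (931.494 MeV/amu) = 0.4307736 amu
Constituent mass = 24(1.0078250) + 29(1.008665) = 53.4390850 amu
Atomic mass = 53.4390850 − 0.4307736 = 53.0083114 amu ≈ 53.00831 amu (to 5 decimal places)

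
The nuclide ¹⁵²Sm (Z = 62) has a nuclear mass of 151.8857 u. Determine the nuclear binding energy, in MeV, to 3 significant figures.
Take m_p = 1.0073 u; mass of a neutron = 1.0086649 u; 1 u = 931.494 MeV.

With 62 protons and 90 neutrons (A = 152):
Mass of separated nucleons = 62(1.0073) + 90(1.0086649) = 62.4526 + 90.7798410 = 153.2324410 u
Δm = 153.2324410 − 151.8857 = 1.3467410 u
E_B = 1.3467410 × 931.494 = 1254.48 MeV

1250 MeV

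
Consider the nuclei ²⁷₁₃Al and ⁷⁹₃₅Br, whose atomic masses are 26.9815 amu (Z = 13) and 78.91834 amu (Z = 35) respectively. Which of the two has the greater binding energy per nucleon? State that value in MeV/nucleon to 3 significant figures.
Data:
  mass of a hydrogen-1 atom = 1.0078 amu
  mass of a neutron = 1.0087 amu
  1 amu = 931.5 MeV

⁷⁹₃₅Br; 8.70 MeV/nucleon

²⁷₁₃Al: Σm = 13(1.0078) + 14(1.0087) = 27.2232 amu; Δm = 0.2417 amu; E_B = 225.14 MeV; E_B/A = 8.339 MeV
⁷⁹₃₅Br: Σm = 35(1.0078) + 44(1.0087) = 79.6558 amu; Δm = 0.73746 amu; E_B = 686.94 MeV; E_B/A = 8.695 MeV
⁷⁹₃₅Br has the higher binding energy per nucleon, so it is the more tightly bound nucleus.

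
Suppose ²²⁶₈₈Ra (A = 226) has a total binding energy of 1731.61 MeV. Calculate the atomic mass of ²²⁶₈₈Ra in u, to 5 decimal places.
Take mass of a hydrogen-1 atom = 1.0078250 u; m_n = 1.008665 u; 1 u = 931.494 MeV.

226.02541 u

Mass defect = 1731.61 MeV / (931.494 MeV/u) = 1.8589599 u
Constituent mass = 88(1.0078250) + 138(1.008665) = 227.8843700 u
Atomic mass = 227.8843700 − 1.8589599 = 226.0254101 u ≈ 226.02541 u (to 5 decimal places)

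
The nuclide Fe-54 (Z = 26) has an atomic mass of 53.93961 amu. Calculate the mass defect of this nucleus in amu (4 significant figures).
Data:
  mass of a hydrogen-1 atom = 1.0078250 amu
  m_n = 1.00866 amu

The nucleus contains 26 protons and 54 − 26 = 28 neutrons.
Σm = 26·m(¹H) + 28·m_n = 26.2034500 + 28.24248 = 54.4459300 amu
The mass defect is 54.4459300 − 53.93961 = 0.5063200 amu.

0.5063 amu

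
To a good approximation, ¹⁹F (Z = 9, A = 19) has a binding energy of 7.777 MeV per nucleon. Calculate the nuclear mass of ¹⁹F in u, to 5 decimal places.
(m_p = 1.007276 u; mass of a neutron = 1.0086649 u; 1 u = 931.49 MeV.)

Total binding energy = 19 × 7.777 = 147.763 MeV
Mass defect = 147.763 MeV / (931.49 MeV/u) = 0.1586308 u
Constituent mass = 9(1.007276) + 10(1.0086649) = 19.1521330 u
Nuclear mass = 19.1521330 − 0.1586308 = 18.9935022 u ≈ 18.99350 u (to 5 decimal places)

18.99350 u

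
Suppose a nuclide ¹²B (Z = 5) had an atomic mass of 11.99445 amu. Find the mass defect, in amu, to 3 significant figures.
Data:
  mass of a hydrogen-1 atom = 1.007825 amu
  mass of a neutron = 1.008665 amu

0.105 amu

With 5 protons and 7 neutrons (A = 12):
Total constituent mass: 5 × 1.007825 + 7 × 1.008665 = 12.099780 amu
Δm = 12.099780 − 11.99445 = 0.105330 amu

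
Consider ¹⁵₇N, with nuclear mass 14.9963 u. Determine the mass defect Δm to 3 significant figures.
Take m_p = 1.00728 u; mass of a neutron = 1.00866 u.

0.124 u

Total constituent mass: 7 × 1.00728 + 8 × 1.00866 = 15.12024 u
Mass defect Δm = 15.12024 − 14.9963 = 0.12394 u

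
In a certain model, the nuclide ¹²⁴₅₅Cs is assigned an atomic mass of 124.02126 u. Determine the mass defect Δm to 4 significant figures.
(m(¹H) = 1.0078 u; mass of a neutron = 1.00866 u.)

1.005 u

Mass of separated nucleons = 55(1.0078) + 69(1.00866) = 55.4290 + 69.59754 = 125.02654 u
Δm = 125.02654 − 124.02126 = 1.00528 u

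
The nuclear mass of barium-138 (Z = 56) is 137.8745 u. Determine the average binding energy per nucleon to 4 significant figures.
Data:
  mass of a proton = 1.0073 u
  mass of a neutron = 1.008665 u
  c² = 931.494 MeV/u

The nucleus contains 56 protons and 138 − 56 = 82 neutrons.
Mass of separated nucleons = 56(1.0073) + 82(1.008665) = 56.4088 + 82.710530 = 139.119330 u
Mass defect Δm = 139.119330 − 137.8745 = 1.244830 u
Binding energy = Δm·c² = 1.244830 × 931.494 MeV/u = 1159.55 MeV
BE/A = 1159.55 MeV / 138 = 8.403 MeV/nucleon

8.403 MeV/nucleon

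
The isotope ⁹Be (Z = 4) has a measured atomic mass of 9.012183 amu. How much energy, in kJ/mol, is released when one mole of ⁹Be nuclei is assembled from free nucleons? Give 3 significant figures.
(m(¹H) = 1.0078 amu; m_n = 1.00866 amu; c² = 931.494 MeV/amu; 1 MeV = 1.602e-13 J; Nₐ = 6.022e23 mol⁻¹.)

5.60e+09 kJ/mol

Σm = 4·m(¹H) + 5·m_n = 4.0312 + 5.04330 = 9.07450 amu
Δm = 9.07450 − 9.012183 = 0.062317 amu
Binding energy = Δm·c² = 0.062317 × 931.494 MeV/amu = 58.0479 MeV
Per nucleus in joules: 58.0479 MeV × 1.602e-13 J/MeV = 9.2993e-12 J
Per mole: 9.2993e-12 J × 6.022e23 mol⁻¹ = 5.6000e+12 J/mol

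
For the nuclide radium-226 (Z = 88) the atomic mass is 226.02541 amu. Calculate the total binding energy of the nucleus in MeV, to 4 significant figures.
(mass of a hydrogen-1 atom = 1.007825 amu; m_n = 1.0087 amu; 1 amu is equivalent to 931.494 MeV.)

The nucleus contains 88 protons and 226 − 88 = 138 neutrons.
Σm = 88·m(¹H) + 138·m_n = 88.688600 + 139.2006 = 227.889200 amu
The mass defect is 227.889200 − 226.02541 = 1.863790 amu.
E_B = 1.863790 × 931.494 = 1736.11 MeV

1736 MeV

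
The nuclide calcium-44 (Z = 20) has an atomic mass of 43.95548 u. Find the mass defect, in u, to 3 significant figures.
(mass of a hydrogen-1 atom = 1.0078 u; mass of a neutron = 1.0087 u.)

0.409 u

With 20 protons and 24 neutrons (A = 44):
Total constituent mass: 20 × 1.0078 + 24 × 1.0087 = 44.3648 u
Δm = 44.3648 − 43.95548 = 0.40932 u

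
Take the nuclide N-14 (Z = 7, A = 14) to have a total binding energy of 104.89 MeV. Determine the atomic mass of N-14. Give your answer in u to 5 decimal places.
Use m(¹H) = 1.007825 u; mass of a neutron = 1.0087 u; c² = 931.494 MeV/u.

14.00307 u

Mass defect = 104.89 MeV / (931.494 MeV/u) = 0.1126041 u
Constituent mass = 7(1.007825) + 7(1.0087) = 14.115675 u
Atomic mass = 14.115675 − 0.1126041 = 14.0030709 u ≈ 14.00307 u (to 5 decimal places)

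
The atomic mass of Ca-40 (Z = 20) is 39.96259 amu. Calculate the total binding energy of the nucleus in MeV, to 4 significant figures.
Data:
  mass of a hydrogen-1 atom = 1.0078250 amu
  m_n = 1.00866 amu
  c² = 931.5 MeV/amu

Total constituent mass: 20 × 1.0078250 + 20 × 1.00866 = 40.3297000 amu
Mass defect Δm = 40.3297000 − 39.96259 = 0.3671100 amu
E_B = 0.3671100 × 931.5 = 341.963 MeV

342.0 MeV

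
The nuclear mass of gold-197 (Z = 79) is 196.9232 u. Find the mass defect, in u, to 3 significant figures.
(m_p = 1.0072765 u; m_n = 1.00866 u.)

The nucleus contains 79 protons and 197 − 79 = 118 neutrons.
Σm = 79·m_p + 118·m_n = 79.5748435 + 119.02188 = 198.5967235 u
Mass defect Δm = 198.5967235 − 196.9232 = 1.6735235 u

1.67 u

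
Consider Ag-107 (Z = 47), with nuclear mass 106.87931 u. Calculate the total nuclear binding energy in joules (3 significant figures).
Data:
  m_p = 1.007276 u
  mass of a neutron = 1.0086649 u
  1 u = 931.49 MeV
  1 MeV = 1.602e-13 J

1.47e-10 J

Total constituent mass: 47 × 1.007276 + 60 × 1.0086649 = 107.8618660 u
Δm = 107.8618660 − 106.87931 = 0.9825560 u
E_B = 0.9825560 × 931.49 = 915.241 MeV
In joules: 915.241 MeV × 1.602e-13 J/MeV = 1.4662e-10 J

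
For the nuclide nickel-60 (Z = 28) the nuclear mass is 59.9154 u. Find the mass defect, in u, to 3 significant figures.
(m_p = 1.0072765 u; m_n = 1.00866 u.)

0.565 u

The nucleus contains 28 protons and 60 − 28 = 32 neutrons.
Mass of separated nucleons = 28(1.0072765) + 32(1.00866) = 28.2037420 + 32.27712 = 60.4808620 u
Mass defect Δm = 60.4808620 − 59.9154 = 0.5654620 u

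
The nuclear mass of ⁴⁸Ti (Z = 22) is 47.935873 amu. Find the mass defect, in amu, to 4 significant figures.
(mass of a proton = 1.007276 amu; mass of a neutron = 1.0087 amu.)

The nucleus contains 22 protons and 48 − 22 = 26 neutrons.
Mass of separated nucleons = 22(1.007276) + 26(1.0087) = 22.160072 + 26.2262 = 48.386272 amu
Mass defect Δm = 48.386272 − 47.935873 = 0.450399 amu

0.4504 amu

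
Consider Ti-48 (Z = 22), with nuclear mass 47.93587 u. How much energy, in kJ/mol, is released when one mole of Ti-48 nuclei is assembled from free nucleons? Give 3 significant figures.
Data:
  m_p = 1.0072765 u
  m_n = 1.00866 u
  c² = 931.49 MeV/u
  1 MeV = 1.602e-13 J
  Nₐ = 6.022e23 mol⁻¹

4.04e+10 kJ/mol

The nucleus contains 22 protons and 48 − 22 = 26 neutrons.
Mass of separated nucleons = 22(1.0072765) + 26(1.00866) = 22.1600830 + 26.22516 = 48.3852430 u
The mass defect is 48.3852430 − 47.93587 = 0.4493730 u.
Binding energy = Δm·c² = 0.4493730 × 931.49 MeV/u = 418.586 MeV
Per nucleus in joules: 418.586 MeV × 1.602e-13 J/MeV = 6.7057e-11 J
Per mole: 6.7057e-11 J × 6.022e23 mol⁻¹ = 4.0382e+13 J/mol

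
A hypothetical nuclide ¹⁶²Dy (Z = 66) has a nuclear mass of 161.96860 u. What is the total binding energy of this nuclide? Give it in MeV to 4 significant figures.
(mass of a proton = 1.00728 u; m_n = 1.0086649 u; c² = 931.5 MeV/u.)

1252 MeV

Total constituent mass: 66 × 1.00728 + 96 × 1.0086649 = 163.3123104 u
Δm = 163.3123104 − 161.96860 = 1.3437104 u
E_B = 1.3437104 × 931.5 = 1251.67 MeV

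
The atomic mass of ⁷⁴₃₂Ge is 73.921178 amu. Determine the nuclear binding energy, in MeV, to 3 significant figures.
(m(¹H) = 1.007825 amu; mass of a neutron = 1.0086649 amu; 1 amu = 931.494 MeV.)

646 MeV

Z = 32, so N = A − Z = 74 − 32 = 42.
Σm = 32·m(¹H) + 42·m_n = 32.250400 + 42.3639258 = 74.6143258 amu
Δm = 74.6143258 − 73.921178 = 0.6931478 amu
Binding energy = Δm·c² = 0.6931478 × 931.494 MeV/amu = 645.663 MeV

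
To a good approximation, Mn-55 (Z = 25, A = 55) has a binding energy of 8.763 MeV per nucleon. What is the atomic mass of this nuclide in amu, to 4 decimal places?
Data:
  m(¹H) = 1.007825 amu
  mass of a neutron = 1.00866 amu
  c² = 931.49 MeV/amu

Total binding energy = 55 × 8.763 = 481.965 MeV
Mass defect = 481.965 MeV / (931.49 MeV/amu) = 0.517413 amu
Constituent mass = 25(1.007825) + 30(1.00866) = 55.455425 amu
Atomic mass = 55.455425 − 0.517413 = 54.938012 amu ≈ 54.9380 amu (to 4 decimal places)

54.9380 amu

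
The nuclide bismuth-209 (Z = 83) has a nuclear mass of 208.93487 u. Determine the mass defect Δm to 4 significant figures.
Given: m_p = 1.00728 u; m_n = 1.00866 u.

Σm = 83·m_p + 126·m_n = 83.60424 + 127.09116 = 210.69540 u
The mass defect is 210.69540 − 208.93487 = 1.76053 u.

1.761 u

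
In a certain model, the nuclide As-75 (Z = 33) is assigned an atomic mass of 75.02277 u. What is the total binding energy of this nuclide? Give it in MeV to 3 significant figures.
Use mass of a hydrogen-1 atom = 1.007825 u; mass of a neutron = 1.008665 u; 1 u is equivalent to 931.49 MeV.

558 MeV

Total constituent mass: 33 × 1.007825 + 42 × 1.008665 = 75.622155 u
Mass defect Δm = 75.622155 − 75.02277 = 0.599385 u
Converting to energy: 0.599385 u × 931.49 MeV/u = 558.321 MeV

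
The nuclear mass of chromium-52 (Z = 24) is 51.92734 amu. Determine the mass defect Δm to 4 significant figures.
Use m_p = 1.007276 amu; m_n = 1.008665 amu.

0.4899 amu

With 24 protons and 28 neutrons (A = 52):
Mass of separated nucleons = 24(1.007276) + 28(1.008665) = 24.174624 + 28.242620 = 52.417244 amu
Δm = 52.417244 − 51.92734 = 0.489904 amu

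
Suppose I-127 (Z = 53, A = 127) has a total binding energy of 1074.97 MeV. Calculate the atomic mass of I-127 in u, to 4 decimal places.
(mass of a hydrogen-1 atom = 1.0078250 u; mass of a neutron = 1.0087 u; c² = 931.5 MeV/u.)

126.9045 u

Mass defect = 1074.97 MeV / (931.5 MeV/u) = 1.154020 u
Constituent mass = 53(1.0078250) + 74(1.0087) = 128.0585250 u
Atomic mass = 128.0585250 − 1.154020 = 126.9045050 u ≈ 126.9045 u (to 4 decimal places)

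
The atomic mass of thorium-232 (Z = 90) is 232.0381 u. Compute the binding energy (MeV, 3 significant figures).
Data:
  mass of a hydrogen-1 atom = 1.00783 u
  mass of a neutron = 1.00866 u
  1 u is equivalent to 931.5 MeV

Σm = 90·m(¹H) + 142·m_n = 90.70470 + 143.22972 = 233.93442 u
The mass defect is 233.93442 − 232.0381 = 1.89632 u.
E_B = 1.89632 × 931.5 = 1766.42 MeV

1770 MeV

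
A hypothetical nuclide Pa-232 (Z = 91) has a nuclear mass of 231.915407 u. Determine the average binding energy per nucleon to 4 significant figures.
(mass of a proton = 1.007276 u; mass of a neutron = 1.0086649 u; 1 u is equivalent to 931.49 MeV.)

7.903 MeV/nucleon

Z = 91, so N = A − Z = 232 − 91 = 141.
Σm = 91·m_p + 141·m_n = 91.662116 + 142.2217509 = 233.8838669 u
Δm = 233.8838669 − 231.915407 = 1.9684599 u
Converting to energy: 1.9684599 u × 931.49 MeV/u = 1833.60 MeV
BE/A = 1833.60 MeV / 232 = 7.903 MeV/nucleon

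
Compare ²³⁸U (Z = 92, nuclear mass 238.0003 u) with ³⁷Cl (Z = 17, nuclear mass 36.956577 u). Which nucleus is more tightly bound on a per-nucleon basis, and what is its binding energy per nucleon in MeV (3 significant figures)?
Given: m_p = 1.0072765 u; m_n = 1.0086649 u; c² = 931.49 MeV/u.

²³⁸U: Σm = 92(1.0072765) + 146(1.0086649) = 239.9345134 u; Δm = 1.9342134 u; E_B = 1801.7 MeV; E_B/A = 7.570 MeV
³⁷Cl: Σm = 17(1.0072765) + 20(1.0086649) = 37.2969985 u; Δm = 0.3404215 u; E_B = 317.10 MeV; E_B/A = 8.570 MeV
³⁷Cl has the higher binding energy per nucleon, so it is the more tightly bound nucleus.

³⁷Cl; 8.57 MeV/nucleon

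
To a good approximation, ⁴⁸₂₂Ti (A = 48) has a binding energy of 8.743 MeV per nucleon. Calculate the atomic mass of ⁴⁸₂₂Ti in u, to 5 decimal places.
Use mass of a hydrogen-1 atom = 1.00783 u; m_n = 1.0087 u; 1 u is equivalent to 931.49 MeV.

Total binding energy = 48 × 8.743 = 419.664 MeV
Mass defect = 419.664 MeV / (931.49 MeV/u) = 0.4505298 u
Constituent mass = 22(1.00783) + 26(1.0087) = 48.39846 u
Atomic mass = 48.39846 − 0.4505298 = 47.9479302 u ≈ 47.94793 u (to 5 decimal places)

47.94793 u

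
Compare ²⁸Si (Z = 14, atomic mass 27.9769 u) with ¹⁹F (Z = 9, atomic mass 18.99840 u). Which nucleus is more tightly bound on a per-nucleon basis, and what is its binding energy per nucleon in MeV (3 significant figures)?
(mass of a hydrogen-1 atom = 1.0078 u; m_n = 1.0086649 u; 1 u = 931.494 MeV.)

²⁸Si: Σm = 14(1.0078) + 14(1.0086649) = 28.2305086 u; Δm = 0.2536086 u; E_B = 236.23 MeV; E_B/A = 8.437 MeV
¹⁹F: Σm = 9(1.0078) + 10(1.0086649) = 19.1568490 u; Δm = 0.1584490 u; E_B = 147.59 MeV; E_B/A = 7.768 MeV
²⁸Si has the higher binding energy per nucleon, so it is the more tightly bound nucleus.

²⁸Si; 8.44 MeV/nucleon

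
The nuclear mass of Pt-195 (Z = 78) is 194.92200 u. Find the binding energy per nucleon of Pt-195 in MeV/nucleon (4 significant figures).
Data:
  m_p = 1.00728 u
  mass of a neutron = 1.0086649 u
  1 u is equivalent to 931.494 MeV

7.928 MeV/nucleon

With 78 protons and 117 neutrons (A = 195):
Mass of separated nucleons = 78(1.00728) + 117(1.0086649) = 78.56784 + 118.0137933 = 196.5816333 u
Mass defect Δm = 196.5816333 − 194.92200 = 1.6596333 u
Binding energy = Δm·c² = 1.6596333 × 931.494 MeV/u = 1545.94 MeV
Dividing by A = 195 gives 7.928 MeV per nucleon.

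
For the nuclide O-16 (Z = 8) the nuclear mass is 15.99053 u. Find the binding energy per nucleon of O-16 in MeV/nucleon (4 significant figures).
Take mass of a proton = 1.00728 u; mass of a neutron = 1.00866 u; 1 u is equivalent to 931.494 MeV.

7.975 MeV/nucleon

Total constituent mass: 8 × 1.00728 + 8 × 1.00866 = 16.12752 u
Mass defect Δm = 16.12752 − 15.99053 = 0.13699 u
Converting to energy: 0.13699 u × 931.494 MeV/u = 127.605 MeV
Per nucleon: 127.605 / 16 = 7.975 MeV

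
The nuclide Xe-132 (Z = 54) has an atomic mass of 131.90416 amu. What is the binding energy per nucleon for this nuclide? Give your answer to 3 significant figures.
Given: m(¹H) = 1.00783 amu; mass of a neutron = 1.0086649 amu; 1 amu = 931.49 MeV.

The nucleus contains 54 protons and 132 − 54 = 78 neutrons.
Σm = 54·m(¹H) + 78·m_n = 54.42282 + 78.6758622 = 133.0986822 amu
Δm = 133.0986822 − 131.90416 = 1.1945222 amu
E_B = 1.1945222 × 931.49 = 1112.69 MeV
Per nucleon: 1112.69 / 132 = 8.429 MeV

8.43 MeV/nucleon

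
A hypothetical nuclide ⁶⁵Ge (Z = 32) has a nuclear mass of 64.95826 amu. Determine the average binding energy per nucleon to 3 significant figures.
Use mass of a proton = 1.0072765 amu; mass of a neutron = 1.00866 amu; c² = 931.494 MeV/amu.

8.03 MeV/nucleon

Z = 32, so N = A − Z = 65 − 32 = 33.
Total constituent mass: 32 × 1.0072765 + 33 × 1.00866 = 65.5186280 amu
Mass defect Δm = 65.5186280 − 64.95826 = 0.5603680 amu
Binding energy = Δm·c² = 0.5603680 × 931.494 MeV/amu = 521.979 MeV
Per nucleon: 521.979 / 65 = 8.030 MeV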